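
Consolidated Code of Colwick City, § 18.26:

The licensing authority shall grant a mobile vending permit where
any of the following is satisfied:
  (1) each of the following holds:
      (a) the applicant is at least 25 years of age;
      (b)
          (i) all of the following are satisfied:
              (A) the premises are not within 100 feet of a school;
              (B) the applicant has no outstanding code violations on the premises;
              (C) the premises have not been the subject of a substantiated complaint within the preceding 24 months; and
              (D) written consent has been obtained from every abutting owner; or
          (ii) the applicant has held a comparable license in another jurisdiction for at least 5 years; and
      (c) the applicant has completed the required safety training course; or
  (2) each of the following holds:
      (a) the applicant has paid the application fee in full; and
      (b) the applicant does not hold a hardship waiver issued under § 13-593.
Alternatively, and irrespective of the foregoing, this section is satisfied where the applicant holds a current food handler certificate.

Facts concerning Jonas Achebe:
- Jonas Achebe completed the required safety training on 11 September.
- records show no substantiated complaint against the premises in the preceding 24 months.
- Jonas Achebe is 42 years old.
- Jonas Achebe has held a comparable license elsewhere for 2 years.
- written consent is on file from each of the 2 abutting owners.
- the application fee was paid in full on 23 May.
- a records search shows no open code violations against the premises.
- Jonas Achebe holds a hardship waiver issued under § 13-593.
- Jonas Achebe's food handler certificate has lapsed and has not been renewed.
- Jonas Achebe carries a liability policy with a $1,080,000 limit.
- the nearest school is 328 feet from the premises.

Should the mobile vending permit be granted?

Yes — granted.

(a) age ≥ 25 — met.
(A) ≥100 ft from school — satisfied.
(B) no code violations — holds.
(C) no complaint in 24 mo. — holds.
(D) all abutters consent — met.
(i) = T AND T AND T AND T = true.
(ii) prior license ≥ 5 yr — not met.
(b) = T OR F = true.
(c) safety training — satisfied.
So (1) is satisfied (T AND T AND T).
(a) fee paid — holds.
(b) not (hardship waiver) — fails.
So (2) is not satisfied (T AND F).
Overall = T OR F = true.
Exception (food handler cert.) — not satisfied.
Result: main true OR exception false → true.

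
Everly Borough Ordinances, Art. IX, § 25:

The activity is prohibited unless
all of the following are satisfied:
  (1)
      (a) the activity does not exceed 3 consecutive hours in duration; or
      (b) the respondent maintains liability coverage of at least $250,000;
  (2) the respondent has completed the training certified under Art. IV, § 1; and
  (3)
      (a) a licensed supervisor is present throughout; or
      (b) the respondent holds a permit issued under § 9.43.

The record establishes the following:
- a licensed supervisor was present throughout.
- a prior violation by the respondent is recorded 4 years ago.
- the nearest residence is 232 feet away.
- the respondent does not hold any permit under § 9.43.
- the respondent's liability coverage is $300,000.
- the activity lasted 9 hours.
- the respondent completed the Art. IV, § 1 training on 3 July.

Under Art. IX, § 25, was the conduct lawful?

Yes — lawful.

(a) ≤ 3 hrs duration — fails.
(b) coverage ≥ $250,000 — met.
(1) = F OR T = true.
(2) training certified — met.
(a) supervisor present — holds.
(b) holds permit — not met.
So (3) is satisfied (T OR F).
Overall = T AND T AND T = true.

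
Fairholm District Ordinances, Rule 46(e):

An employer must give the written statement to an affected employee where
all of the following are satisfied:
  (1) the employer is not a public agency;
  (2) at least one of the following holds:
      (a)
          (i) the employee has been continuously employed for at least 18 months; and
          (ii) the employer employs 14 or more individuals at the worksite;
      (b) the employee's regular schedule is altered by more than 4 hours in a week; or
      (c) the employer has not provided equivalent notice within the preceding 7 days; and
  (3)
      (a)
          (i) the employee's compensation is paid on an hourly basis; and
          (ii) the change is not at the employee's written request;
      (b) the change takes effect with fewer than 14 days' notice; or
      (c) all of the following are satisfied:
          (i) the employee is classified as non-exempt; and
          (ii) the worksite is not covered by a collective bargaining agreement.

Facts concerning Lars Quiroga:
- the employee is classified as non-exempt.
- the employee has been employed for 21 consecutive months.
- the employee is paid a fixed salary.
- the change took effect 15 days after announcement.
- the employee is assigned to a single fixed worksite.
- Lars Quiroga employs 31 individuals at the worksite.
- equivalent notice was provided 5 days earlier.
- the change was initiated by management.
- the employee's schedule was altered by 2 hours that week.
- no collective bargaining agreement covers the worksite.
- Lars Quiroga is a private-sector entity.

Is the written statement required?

(1) not (public agency) — holds.
(i) tenure ≥ 18 mo. — holds.
(ii) ≥ 14 at site — met.
So (a) is satisfied (T AND T).
(b) schedule shift > 4h — not met.
(c) no recent notice — not satisfied.
So (2) is satisfied (T OR F OR F).
(i) hourly-paid — not met.
(ii) not employee-requested — holds.
So (a) is not satisfied (F AND T).
(b) < 14 days' notice — not satisfied.
(i) non-exempt — holds.
(ii) no CBA — met.
So (c) is satisfied (T AND T).
(3) = F OR F OR T = true.
So Overall is satisfied (T AND T AND T).

Yes — required.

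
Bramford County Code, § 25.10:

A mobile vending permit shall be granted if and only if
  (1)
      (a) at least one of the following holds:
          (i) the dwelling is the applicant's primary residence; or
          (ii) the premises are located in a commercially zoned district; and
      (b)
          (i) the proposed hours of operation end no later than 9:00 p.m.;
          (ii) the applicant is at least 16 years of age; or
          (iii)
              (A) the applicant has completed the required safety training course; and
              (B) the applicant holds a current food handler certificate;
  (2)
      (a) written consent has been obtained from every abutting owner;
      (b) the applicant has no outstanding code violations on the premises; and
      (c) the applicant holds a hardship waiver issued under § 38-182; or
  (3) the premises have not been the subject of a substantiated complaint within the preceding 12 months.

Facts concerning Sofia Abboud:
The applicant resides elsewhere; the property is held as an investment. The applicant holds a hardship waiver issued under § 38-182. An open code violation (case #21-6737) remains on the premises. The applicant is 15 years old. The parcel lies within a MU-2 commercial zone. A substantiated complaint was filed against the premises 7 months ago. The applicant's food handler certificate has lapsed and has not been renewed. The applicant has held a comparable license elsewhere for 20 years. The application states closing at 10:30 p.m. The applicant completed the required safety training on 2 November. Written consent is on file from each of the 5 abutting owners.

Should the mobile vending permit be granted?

No — denied.

(i) primary residence — fails.
(ii) commercially zoned — satisfied.
(a) = F OR T = true.
(i) closes by 9 p.m. — fails.
(ii) age ≥ 16 — not satisfied.
(A) safety training — met.
(B) food handler cert. — fails.
(iii): T AND F → false.
(b): F OR F OR F → false.
So (1) is not satisfied (T AND F).
(a) all abutters consent — met.
(b) no code violations — fails.
(c) hardship waiver — holds.
So (2) is not satisfied (T AND F AND T).
(3) no complaint in 12 mo. — fails.
So Overall is not satisfied (F OR F OR F).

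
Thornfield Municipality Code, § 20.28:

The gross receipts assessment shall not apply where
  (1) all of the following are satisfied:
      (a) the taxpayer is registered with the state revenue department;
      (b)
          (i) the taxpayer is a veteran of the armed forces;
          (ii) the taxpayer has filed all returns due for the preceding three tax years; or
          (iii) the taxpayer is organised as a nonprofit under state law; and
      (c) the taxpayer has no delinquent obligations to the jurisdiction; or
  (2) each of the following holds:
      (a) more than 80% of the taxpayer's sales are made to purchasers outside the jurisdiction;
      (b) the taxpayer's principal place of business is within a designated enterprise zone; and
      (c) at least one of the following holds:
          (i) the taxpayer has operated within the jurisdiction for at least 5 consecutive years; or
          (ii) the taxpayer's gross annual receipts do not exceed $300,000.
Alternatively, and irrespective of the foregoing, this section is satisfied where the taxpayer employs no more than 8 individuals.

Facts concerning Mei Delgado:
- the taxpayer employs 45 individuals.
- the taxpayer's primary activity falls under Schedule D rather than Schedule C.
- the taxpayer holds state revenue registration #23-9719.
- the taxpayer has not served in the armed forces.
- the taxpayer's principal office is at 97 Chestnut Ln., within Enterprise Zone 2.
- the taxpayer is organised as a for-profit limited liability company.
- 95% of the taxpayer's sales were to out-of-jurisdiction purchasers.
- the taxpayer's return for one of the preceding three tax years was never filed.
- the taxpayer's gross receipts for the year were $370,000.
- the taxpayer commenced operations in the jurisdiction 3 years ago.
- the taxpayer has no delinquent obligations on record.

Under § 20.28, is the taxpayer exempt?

No — not exempt.

(a) state-registered — met.
(i) veteran — not satisfied.
(ii) returns current — fails.
(iii) nonprofit — not satisfied.
(b) = F OR F OR F = false.
(c) no delinquency — satisfied.
So (1) is not satisfied (T AND F AND T).
(a) >80% out-of-jur. sales — holds.
(b) in enterprise zone — satisfied.
(i) ≥ 5 yrs in jurisdiction — fails.
(ii) receipts ≤ $300,000 — fails.
So (c) is not satisfied (F OR F).
(2) = T AND T AND F = false.
So Overall is not satisfied (F OR F).
Exception (≤ 8 employees) — not satisfied.
Result: main false OR exception false → false.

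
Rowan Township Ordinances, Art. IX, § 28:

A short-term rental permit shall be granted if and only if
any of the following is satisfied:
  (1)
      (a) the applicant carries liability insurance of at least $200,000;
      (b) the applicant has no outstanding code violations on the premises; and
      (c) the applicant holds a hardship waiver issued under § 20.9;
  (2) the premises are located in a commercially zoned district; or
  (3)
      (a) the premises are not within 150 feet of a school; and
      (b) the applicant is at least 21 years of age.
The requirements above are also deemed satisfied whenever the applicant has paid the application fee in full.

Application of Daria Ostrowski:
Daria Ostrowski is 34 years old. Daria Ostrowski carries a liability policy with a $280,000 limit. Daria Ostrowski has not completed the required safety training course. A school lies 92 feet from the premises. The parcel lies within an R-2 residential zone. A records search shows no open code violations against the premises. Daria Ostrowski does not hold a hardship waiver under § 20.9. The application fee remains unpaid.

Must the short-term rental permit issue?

(a) insurance ≥ $200,000 — met.
(b) no code violations — satisfied.
(c) hardship waiver — not met.
(1): T AND T AND F → false.
(2) commercially zoned — not satisfied.
(a) ≥150 ft from school — not met.
(b) age ≥ 21 — holds.
(3) = F AND T = false.
Overall: F OR F OR F → false.
Exception (fee paid) — not satisfied.
Result: main false OR exception false → false.

No — denied.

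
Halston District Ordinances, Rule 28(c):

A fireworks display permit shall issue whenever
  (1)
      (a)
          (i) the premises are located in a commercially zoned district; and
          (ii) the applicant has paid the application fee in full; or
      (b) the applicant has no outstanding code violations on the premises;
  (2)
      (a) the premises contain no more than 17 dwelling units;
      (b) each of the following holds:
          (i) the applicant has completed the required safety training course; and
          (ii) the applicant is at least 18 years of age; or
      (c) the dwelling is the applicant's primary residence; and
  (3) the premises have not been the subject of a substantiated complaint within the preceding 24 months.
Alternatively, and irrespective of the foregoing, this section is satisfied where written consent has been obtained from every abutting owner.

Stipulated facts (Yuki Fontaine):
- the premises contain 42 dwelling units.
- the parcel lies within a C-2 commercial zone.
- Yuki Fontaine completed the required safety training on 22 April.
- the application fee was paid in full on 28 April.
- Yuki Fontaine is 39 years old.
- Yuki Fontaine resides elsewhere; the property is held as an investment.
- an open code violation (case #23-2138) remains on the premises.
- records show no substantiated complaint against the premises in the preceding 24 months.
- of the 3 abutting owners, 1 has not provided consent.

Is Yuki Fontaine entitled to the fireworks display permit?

Yes — granted.

(i) commercially zoned — met.
(ii) fee paid — satisfied.
(a) = T AND T = true.
(b) no code violations — fails.
(1): T OR F → true.
(a) ≤ 17 units — fails.
(i) safety training — holds.
(ii) age ≥ 18 — met.
(b) = T AND T = true.
(c) primary residence — not satisfied.
(2) = F OR T OR F = true.
(3) no complaint in 24 mo. — holds.
Overall: T AND T AND T → true.
Exception (all abutters consent) — not satisfied.
Result: main true OR exception false → true.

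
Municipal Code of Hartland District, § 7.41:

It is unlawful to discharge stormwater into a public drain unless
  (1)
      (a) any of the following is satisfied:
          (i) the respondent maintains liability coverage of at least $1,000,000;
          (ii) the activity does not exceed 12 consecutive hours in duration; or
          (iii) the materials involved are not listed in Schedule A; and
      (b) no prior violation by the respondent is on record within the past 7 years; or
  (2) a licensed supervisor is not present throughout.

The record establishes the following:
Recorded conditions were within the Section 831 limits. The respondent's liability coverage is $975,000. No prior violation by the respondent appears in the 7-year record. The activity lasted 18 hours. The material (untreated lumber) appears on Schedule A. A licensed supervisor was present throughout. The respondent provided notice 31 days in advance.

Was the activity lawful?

(i) coverage ≥ $1,000,000 — not met.
(ii) ≤ 12 hrs duration — not met.
(iii) not (Schedule A material) — fails.
So (a) is not satisfied (F OR F OR F).
(b) no prior violation — satisfied.
(1): F AND T → false.
(2) not (supervisor present) — not satisfied.
Overall: F OR F → false.

No — unlawful.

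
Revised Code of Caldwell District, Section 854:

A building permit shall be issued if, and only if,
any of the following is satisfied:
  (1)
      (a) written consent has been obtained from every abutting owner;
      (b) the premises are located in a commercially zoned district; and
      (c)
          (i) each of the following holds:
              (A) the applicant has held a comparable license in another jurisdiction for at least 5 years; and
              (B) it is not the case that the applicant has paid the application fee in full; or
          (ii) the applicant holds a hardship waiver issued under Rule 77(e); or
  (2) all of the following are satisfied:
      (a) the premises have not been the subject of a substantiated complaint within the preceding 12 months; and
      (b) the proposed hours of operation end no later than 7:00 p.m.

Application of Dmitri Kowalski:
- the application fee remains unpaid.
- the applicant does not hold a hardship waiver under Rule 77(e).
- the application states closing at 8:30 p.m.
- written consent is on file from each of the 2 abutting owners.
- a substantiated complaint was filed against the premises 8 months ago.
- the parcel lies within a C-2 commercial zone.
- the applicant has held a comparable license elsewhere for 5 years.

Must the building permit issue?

Yes — granted.

(a) all abutters consent — holds.
(b) commercially zoned — holds.
(A) prior license ≥ 5 yr — satisfied.
(B) not (fee paid) — satisfied.
So (i) is satisfied (T AND T).
(ii) hardship waiver — not met.
(c): T OR F → true.
(1): T AND T AND T → true.
(a) no complaint in 12 mo. — fails.
(b) closes by 7 p.m. — not satisfied.
So (2) is not satisfied (F AND F).
Overall: T OR F → true.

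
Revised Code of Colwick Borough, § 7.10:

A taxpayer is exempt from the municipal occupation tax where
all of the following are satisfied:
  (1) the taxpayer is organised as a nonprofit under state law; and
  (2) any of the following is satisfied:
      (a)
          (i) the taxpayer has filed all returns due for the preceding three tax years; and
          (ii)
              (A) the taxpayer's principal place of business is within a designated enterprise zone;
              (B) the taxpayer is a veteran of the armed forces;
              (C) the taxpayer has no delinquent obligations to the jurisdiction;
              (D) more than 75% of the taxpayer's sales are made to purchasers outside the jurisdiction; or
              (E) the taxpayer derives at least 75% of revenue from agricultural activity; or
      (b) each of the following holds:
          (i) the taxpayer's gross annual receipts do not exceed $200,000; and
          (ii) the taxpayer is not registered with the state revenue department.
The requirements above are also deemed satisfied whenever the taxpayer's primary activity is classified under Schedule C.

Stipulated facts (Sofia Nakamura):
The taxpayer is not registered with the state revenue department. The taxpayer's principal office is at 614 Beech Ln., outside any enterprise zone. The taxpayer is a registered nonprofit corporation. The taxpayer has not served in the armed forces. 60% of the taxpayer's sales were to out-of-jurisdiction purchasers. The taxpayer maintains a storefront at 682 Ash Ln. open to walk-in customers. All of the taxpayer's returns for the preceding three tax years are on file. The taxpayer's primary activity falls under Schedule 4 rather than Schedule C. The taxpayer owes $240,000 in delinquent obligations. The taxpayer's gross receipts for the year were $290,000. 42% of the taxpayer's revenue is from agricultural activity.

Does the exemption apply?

No — not exempt.

(1) nonprofit — met.
(i) returns current — satisfied.
(A) in enterprise zone — not satisfied.
(B) veteran — fails.
(C) no delinquency — not satisfied.
(D) >75% out-of-jur. sales — not met.
(E) ≥75% agricultural — not satisfied.
(ii) = F OR F OR F OR F OR F = false.
So (a) is not satisfied (T AND F).
(i) receipts ≤ $200,000 — not met.
(ii) not (state-registered) — satisfied.
(b): F AND T → false.
So (2) is not satisfied (F OR F).
Overall = T AND F = false.
Exception (Schedule C activity) — not satisfied.
Result: main false OR exception false → false.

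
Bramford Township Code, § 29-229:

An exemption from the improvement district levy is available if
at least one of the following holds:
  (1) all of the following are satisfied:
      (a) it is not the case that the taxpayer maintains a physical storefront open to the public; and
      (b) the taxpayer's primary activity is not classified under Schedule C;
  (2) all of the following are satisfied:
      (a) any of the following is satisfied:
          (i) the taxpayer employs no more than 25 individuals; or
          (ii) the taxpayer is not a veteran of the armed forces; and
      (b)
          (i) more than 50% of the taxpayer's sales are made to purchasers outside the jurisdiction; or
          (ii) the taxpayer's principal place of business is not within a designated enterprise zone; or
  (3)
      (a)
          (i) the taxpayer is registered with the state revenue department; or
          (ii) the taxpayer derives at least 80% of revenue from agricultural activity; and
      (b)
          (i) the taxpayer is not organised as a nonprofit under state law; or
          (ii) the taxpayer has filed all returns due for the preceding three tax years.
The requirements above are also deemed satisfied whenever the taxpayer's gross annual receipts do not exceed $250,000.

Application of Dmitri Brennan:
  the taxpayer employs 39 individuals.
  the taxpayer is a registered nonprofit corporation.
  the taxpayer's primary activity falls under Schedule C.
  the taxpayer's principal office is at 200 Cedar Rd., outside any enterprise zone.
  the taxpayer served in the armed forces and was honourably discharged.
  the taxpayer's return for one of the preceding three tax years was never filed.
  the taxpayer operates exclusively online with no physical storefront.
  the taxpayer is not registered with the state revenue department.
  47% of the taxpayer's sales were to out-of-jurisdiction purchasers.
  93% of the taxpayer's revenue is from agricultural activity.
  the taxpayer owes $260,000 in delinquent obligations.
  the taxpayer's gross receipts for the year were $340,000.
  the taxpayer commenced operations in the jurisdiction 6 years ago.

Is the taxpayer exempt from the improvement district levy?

No — not exempt.

(a) not (has storefront) — met.
(b) not (Schedule C activity) — fails.
(1): T AND F → false.
(i) ≤ 25 employees — fails.
(ii) not (veteran) — not met.
So (a) is not satisfied (F OR F).
(i) >50% out-of-jur. sales — not satisfied.
(ii) not (in enterprise zone) — met.
(b): F OR T → true.
So (2) is not satisfied (F AND T).
(i) state-registered — fails.
(ii) ≥80% agricultural — met.
(a): F OR T → true.
(i) not (nonprofit) — not satisfied.
(ii) returns current — fails.
(b) = F OR F = false.
(3): T AND F → false.
Overall: F OR F OR F → false.
Exception (receipts ≤ $250,000) — not satisfied.
Result: main false OR exception false → false.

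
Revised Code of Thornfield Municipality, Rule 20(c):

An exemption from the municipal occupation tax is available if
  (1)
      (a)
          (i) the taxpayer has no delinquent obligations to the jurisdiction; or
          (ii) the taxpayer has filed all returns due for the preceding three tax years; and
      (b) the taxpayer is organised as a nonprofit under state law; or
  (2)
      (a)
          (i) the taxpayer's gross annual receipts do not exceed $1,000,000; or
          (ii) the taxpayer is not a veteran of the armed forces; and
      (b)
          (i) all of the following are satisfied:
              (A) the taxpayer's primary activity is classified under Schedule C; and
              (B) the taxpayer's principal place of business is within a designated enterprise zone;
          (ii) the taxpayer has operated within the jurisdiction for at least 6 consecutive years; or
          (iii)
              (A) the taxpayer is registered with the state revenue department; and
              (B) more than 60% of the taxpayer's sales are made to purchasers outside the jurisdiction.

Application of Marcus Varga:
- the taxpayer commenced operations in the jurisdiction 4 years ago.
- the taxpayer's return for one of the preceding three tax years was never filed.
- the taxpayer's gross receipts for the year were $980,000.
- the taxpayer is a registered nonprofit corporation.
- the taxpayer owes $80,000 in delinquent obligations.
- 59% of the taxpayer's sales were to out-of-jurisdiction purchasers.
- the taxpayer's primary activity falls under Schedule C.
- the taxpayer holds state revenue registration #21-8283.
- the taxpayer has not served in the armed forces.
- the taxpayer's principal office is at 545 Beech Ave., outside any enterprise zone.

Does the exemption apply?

No — not exempt.

(i) no delinquency — not satisfied.
(ii) returns current — not satisfied.
So (a) is not satisfied (F OR F).
(b) nonprofit — satisfied.
(1): F AND T → false.
(i) receipts ≤ $1,000,000 — met.
(ii) not (veteran) — satisfied.
(a) = T OR T = true.
(A) Schedule C activity — met.
(B) in enterprise zone — not satisfied.
(i): T AND F → false.
(ii) ≥ 6 yrs in jurisdiction — not satisfied.
(A) state-registered — holds.
(B) >60% out-of-jur. sales — fails.
(iii): T AND F → false.
(b) = F OR F OR F = false.
(2): T AND F → false.
Overall = F OR F = false.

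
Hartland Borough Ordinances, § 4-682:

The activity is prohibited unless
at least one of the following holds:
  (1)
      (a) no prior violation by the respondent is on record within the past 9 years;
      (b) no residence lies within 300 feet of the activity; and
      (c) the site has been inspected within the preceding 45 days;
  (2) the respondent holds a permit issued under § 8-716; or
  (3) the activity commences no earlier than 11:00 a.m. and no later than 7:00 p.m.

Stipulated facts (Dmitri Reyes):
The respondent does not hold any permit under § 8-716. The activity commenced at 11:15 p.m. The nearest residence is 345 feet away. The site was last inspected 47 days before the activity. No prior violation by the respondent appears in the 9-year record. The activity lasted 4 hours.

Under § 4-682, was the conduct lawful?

No — unlawful.

(a) no prior violation — satisfied.
(b) no residence in 300 ft — satisfied.
(c) site inspected — not met.
(1): T AND T AND F → false.
(2) holds permit — fails.
(3) start within hours — not met.
Overall = F OR F OR F = false.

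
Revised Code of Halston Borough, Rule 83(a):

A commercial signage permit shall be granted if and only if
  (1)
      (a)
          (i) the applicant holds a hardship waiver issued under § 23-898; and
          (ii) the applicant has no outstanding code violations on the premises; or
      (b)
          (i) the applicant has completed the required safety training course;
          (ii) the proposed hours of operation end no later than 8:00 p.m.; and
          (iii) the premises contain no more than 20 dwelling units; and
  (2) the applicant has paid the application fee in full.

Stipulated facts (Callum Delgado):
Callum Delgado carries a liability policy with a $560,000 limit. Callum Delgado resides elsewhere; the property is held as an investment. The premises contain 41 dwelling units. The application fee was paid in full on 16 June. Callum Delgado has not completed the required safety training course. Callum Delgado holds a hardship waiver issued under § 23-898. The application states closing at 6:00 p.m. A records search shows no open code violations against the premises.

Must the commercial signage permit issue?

(i) hardship waiver — holds.
(ii) no code violations — holds.
(a): T AND T → true.
(i) safety training — not met.
(ii) closes by 8 p.m. — holds.
(iii) ≤ 20 units — fails.
(b): F AND T AND F → false.
(1): T OR F → true.
(2) fee paid — holds.
So Overall is satisfied (T AND T).

Yes — granted.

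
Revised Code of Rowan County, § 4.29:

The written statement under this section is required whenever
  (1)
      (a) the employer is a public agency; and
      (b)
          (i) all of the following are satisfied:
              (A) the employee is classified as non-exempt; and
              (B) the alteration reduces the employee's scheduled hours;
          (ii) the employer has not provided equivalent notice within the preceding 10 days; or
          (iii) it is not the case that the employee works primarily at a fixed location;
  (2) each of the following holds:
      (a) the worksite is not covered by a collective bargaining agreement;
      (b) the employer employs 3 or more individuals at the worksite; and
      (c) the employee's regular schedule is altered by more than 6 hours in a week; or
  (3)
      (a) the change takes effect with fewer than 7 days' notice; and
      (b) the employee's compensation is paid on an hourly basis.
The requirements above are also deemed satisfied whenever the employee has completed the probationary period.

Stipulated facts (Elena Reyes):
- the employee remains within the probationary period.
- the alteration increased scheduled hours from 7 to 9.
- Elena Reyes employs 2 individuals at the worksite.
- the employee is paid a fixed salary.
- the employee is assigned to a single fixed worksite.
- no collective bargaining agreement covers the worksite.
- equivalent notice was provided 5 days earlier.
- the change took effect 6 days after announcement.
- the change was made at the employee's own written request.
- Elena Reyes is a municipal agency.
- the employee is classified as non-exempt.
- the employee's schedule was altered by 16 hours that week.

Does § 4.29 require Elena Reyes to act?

(a) public agency — met.
(A) non-exempt — met.
(B) hours reduced — not met.
(i) = T AND F = false.
(ii) no recent notice — fails.
(iii) not (fixed location) — not met.
(b): F OR F OR F → false.
(1): T AND F → false.
(a) no CBA — satisfied.
(b) ≥ 3 at site — not satisfied.
(c) schedule shift > 6h — satisfied.
So (2) is not satisfied (T AND F AND T).
(a) < 7 days' notice — holds.
(b) hourly-paid — not satisfied.
(3) = T AND F = false.
So Overall is not satisfied (F OR F OR F).
Exception (past probation) — not satisfied.
Result: main false OR exception false → false.

No — not required.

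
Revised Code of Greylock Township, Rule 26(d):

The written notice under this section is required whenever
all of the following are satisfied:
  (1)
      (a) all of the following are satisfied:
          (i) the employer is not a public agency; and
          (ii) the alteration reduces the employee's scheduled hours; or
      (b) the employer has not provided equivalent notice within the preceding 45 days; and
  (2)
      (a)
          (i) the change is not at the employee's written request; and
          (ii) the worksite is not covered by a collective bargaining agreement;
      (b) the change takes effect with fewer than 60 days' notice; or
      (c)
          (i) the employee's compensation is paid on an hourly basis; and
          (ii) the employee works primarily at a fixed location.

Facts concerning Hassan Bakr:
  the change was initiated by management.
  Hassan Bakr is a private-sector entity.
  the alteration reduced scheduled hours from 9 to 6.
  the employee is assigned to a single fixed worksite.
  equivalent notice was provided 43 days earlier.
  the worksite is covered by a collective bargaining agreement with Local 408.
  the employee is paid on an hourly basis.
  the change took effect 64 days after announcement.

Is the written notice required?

(i) not (public agency) — holds.
(ii) hours reduced — holds.
(a): T AND T → true.
(b) no recent notice — not satisfied.
(1) = T OR F = true.
(i) not employee-requested — satisfied.
(ii) no CBA — not met.
(a) = T AND F = false.
(b) < 60 days' notice — fails.
(i) hourly-paid — met.
(ii) fixed location — holds.
So (c) is satisfied (T AND T).
(2): F OR F OR T → true.
Overall: T AND T → true.

Yes — required.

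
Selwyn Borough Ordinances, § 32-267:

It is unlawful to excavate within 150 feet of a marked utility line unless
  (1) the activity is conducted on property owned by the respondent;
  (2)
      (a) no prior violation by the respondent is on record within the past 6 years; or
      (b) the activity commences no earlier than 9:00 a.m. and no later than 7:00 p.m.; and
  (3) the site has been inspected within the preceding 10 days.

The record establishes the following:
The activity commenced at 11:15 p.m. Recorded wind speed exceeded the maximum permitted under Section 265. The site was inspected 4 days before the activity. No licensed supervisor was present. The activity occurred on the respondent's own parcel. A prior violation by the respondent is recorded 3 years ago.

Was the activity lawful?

(1) own property — holds.
(a) no prior violation — fails.
(b) start within hours — not satisfied.
(2) = F OR F = false.
(3) site inspected — holds.
Overall = T AND F AND T = false.

No — unlawful.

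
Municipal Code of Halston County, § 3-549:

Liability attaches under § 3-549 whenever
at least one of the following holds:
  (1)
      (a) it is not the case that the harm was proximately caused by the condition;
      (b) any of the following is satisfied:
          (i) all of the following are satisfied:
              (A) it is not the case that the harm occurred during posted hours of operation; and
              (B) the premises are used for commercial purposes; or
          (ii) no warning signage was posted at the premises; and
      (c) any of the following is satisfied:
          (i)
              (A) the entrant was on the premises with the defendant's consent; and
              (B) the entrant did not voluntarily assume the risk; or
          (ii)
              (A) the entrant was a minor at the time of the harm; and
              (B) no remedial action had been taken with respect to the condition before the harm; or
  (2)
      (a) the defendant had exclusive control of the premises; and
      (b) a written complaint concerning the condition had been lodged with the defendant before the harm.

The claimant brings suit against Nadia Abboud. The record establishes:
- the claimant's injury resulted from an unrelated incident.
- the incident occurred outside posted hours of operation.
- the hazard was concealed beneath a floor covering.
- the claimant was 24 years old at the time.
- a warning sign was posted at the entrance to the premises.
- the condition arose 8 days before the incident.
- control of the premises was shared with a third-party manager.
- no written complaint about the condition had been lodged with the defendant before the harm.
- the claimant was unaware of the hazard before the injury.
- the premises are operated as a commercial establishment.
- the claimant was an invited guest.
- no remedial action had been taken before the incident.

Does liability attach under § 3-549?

Yes — liable.

(a) not (proximate cause) — met.
(A) not (during posted hours) — met.
(B) commercial use — holds.
(i) = T AND T = true.
(ii) no signage posted — not satisfied.
(b): T OR F → true.
(A) consent to enter — satisfied.
(B) no assumed risk — satisfied.
So (i) is satisfied (T AND T).
(A) entrant a minor — fails.
(B) no remedial action — satisfied.
(ii) = F AND T = false.
(c): T OR F → true.
(1) = T AND T AND T = true.
(a) exclusive control — not met.
(b) complaint lodged — not satisfied.
(2) = F AND F = false.
Overall = T OR F = true.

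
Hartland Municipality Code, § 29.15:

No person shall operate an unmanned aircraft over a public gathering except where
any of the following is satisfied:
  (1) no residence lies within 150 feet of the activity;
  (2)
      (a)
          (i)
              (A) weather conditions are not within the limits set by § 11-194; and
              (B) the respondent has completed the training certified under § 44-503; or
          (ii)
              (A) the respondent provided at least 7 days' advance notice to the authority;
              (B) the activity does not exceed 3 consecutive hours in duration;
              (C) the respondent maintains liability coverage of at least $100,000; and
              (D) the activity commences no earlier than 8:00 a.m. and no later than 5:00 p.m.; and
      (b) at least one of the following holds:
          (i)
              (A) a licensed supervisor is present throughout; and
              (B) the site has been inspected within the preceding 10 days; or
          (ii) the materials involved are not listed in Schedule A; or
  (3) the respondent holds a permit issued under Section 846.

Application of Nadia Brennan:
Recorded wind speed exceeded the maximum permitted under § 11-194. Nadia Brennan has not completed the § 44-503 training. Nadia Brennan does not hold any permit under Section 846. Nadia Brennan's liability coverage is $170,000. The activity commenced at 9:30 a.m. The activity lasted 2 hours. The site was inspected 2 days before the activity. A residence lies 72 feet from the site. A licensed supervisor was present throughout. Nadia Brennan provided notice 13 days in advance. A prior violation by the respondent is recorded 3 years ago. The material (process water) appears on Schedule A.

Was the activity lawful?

(1) no residence in 150 ft — not satisfied.
(A) not (weather ok) — holds.
(B) training certified — not met.
(i): T AND F → false.
(A) ≥7 days' notice — holds.
(B) ≤ 3 hrs duration — holds.
(C) coverage ≥ $100,000 — satisfied.
(D) start within hours — holds.
So (ii) is satisfied (T AND T AND T AND T).
So (a) is satisfied (F OR T).
(A) supervisor present — holds.
(B) site inspected — satisfied.
(i): T AND T → true.
(ii) not (Schedule A material) — fails.
(b): T OR F → true.
(2): T AND T → true.
(3) holds permit — not met.
Overall: F OR T OR F → true.

Yes — lawful.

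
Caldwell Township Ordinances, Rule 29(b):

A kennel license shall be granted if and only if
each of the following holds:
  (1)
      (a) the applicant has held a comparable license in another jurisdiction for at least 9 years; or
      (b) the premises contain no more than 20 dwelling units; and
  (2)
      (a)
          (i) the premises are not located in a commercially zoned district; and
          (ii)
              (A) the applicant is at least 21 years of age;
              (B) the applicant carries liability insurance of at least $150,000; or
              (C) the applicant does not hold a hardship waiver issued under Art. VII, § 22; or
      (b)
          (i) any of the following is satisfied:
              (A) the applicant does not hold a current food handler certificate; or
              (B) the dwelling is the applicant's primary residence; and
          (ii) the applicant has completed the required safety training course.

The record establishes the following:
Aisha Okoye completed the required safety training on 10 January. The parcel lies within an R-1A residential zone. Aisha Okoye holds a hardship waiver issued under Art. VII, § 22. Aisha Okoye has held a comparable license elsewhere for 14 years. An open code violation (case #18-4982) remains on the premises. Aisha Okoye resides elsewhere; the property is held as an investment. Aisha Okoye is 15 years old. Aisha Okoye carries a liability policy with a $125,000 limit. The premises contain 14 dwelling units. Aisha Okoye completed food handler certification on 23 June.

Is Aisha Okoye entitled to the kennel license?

(a) prior license ≥ 9 yr — holds.
(b) ≤ 20 units — satisfied.
(1): T OR T → true.
(i) not (commercially zoned) — satisfied.
(A) age ≥ 21 — not satisfied.
(B) insurance ≥ $150,000 — not satisfied.
(C) not (hardship waiver) — not satisfied.
(ii) = F OR F OR F = false.
(a) = T AND F = false.
(A) not (food handler cert.) — not satisfied.
(B) primary residence — not met.
(i): F OR F → false.
(ii) safety training — holds.
(b) = F AND T = false.
So (2) is not satisfied (F OR F).
Overall: T AND F → false.

No — denied.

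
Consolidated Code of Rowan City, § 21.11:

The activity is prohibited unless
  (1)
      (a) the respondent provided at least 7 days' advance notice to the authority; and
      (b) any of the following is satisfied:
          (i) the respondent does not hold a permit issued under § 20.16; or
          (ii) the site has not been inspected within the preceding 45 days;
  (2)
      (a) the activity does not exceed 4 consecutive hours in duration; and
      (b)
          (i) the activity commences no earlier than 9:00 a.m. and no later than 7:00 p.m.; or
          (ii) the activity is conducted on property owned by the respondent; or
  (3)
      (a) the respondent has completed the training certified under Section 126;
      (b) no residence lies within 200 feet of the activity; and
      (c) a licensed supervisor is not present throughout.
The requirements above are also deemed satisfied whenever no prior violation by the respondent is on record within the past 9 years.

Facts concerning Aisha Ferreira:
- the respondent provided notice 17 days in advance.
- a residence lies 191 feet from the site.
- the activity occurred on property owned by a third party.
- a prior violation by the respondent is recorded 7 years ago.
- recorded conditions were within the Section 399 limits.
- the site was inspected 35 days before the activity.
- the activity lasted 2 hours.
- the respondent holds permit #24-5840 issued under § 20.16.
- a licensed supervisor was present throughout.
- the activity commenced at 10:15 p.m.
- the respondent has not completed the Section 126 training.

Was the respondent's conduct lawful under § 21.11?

(a) ≥7 days' notice — satisfied.
(i) not (holds permit) — not met.
(ii) not (site inspected) — not met.
(b) = F OR F = false.
(1): T AND F → false.
(a) ≤ 4 hrs duration — holds.
(i) start within hours — not satisfied.
(ii) own property — fails.
So (b) is not satisfied (F OR F).
(2) = T AND F = false.
(a) training certified — not satisfied.
(b) no residence in 200 ft — fails.
(c) not (supervisor present) — fails.
So (3) is not satisfied (F AND F AND F).
Overall = F OR F OR F = false.
Exception (no prior violation) — not satisfied.
Result: main false OR exception false → false.

No — unlawful.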